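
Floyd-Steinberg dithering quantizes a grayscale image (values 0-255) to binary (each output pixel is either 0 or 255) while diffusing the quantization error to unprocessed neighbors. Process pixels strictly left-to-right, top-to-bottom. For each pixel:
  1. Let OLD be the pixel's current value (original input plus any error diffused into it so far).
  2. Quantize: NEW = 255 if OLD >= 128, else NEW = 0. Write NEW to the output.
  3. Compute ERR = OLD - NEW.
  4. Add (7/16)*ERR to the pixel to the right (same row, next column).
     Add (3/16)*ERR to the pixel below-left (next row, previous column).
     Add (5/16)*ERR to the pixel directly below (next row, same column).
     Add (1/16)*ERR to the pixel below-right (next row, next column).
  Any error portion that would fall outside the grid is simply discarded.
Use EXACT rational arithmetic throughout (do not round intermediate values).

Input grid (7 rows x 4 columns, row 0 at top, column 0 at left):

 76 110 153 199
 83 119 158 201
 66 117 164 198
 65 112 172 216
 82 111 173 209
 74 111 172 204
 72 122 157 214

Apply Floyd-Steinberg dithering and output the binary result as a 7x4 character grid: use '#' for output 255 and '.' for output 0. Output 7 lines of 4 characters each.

Answer: .#.#
.###
..#.
.#.#
.###
..##
.#.#

Derivation:
(0,0): OLD=76 → NEW=0, ERR=76
(0,1): OLD=573/4 → NEW=255, ERR=-447/4
(0,2): OLD=6663/64 → NEW=0, ERR=6663/64
(0,3): OLD=250417/1024 → NEW=255, ERR=-10703/1024
(1,0): OLD=5491/64 → NEW=0, ERR=5491/64
(1,1): OLD=74693/512 → NEW=255, ERR=-55867/512
(1,2): OLD=2193033/16384 → NEW=255, ERR=-1984887/16384
(1,3): OLD=39646223/262144 → NEW=255, ERR=-27200497/262144
(2,0): OLD=592711/8192 → NEW=0, ERR=592711/8192
(2,1): OLD=25481117/262144 → NEW=0, ERR=25481117/262144
(2,2): OLD=74654665/524288 → NEW=255, ERR=-59038775/524288
(2,3): OLD=912151605/8388608 → NEW=0, ERR=912151605/8388608
(3,0): OLD=443906871/4194304 → NEW=0, ERR=443906871/4194304
(3,1): OLD=11548567657/67108864 → NEW=255, ERR=-5564192663/67108864
(3,2): OLD=136364233559/1073741824 → NEW=0, ERR=136364233559/1073741824
(3,3): OLD=5128266994657/17179869184 → NEW=255, ERR=747400352737/17179869184
(4,0): OLD=106866801259/1073741824 → NEW=0, ERR=106866801259/1073741824
(4,1): OLD=1366315267425/8589934592 → NEW=255, ERR=-824118053535/8589934592
(4,2): OLD=47743131573025/274877906944 → NEW=255, ERR=-22350734697695/274877906944
(4,3): OLD=857437849946935/4398046511104 → NEW=255, ERR=-264064010384585/4398046511104
(5,0): OLD=11972800446683/137438953472 → NEW=0, ERR=11972800446683/137438953472
(5,1): OLD=484249177449725/4398046511104 → NEW=0, ERR=484249177449725/4398046511104
(5,2): OLD=390342780947719/2199023255552 → NEW=255, ERR=-170408149218041/2199023255552
(5,3): OLD=10291577916104837/70368744177664 → NEW=255, ERR=-7652451849199483/70368744177664
(6,0): OLD=8434945184610263/70368744177664 → NEW=0, ERR=8434945184610263/70368744177664
(6,1): OLD=224915230626819729/1125899906842624 → NEW=255, ERR=-62189245618049391/1125899906842624
(6,2): OLD=1713341085329695207/18014398509481984 → NEW=0, ERR=1713341085329695207/18014398509481984
(6,3): OLD=62483566168404649553/288230376151711744 → NEW=255, ERR=-11015179750281845167/288230376151711744
Row 0: .#.#
Row 1: .###
Row 2: ..#.
Row 3: .#.#
Row 4: .###
Row 5: ..##
Row 6: .#.#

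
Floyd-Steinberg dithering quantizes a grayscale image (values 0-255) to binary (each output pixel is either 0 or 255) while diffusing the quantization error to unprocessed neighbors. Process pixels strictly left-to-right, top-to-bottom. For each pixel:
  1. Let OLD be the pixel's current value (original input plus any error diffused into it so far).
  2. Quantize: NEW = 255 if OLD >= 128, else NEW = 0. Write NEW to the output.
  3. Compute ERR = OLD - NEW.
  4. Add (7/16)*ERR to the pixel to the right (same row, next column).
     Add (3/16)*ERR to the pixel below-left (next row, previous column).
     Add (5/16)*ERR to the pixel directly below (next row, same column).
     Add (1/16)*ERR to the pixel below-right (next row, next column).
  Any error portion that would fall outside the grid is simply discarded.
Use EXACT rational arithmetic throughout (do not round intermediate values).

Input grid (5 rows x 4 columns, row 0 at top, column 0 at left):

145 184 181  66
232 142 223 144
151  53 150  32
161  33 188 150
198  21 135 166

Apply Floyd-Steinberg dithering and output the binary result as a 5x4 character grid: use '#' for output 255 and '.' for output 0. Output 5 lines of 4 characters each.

Answer: ###.
#.#.
#.#.
..#.
#.##

Derivation:
(0,0): OLD=145 → NEW=255, ERR=-110
(0,1): OLD=1087/8 → NEW=255, ERR=-953/8
(0,2): OLD=16497/128 → NEW=255, ERR=-16143/128
(0,3): OLD=22167/2048 → NEW=0, ERR=22167/2048
(1,0): OLD=22437/128 → NEW=255, ERR=-10203/128
(1,1): OLD=40323/1024 → NEW=0, ERR=40323/1024
(1,2): OLD=6402879/32768 → NEW=255, ERR=-1952961/32768
(1,3): OLD=59467497/524288 → NEW=0, ERR=59467497/524288
(2,0): OLD=2186833/16384 → NEW=255, ERR=-1991087/16384
(2,1): OLD=-2107125/524288 → NEW=0, ERR=-2107125/524288
(2,2): OLD=160794039/1048576 → NEW=255, ERR=-106592841/1048576
(2,3): OLD=322901243/16777216 → NEW=0, ERR=322901243/16777216
(3,0): OLD=1025670593/8388608 → NEW=0, ERR=1025670593/8388608
(3,1): OLD=7862644447/134217728 → NEW=0, ERR=7862644447/134217728
(3,2): OLD=397756224545/2147483648 → NEW=255, ERR=-149852105695/2147483648
(3,3): OLD=4093350672487/34359738368 → NEW=0, ERR=4093350672487/34359738368
(4,0): OLD=530843343085/2147483648 → NEW=255, ERR=-16764987155/2147483648
(4,1): OLD=523113253063/17179869184 → NEW=0, ERR=523113253063/17179869184
(4,2): OLD=83845340958055/549755813888 → NEW=255, ERR=-56342391583385/549755813888
(4,3): OLD=1354860615343873/8796093022208 → NEW=255, ERR=-888143105319167/8796093022208
Row 0: ###.
Row 1: #.#.
Row 2: #.#.
Row 3: ..#.
Row 4: #.##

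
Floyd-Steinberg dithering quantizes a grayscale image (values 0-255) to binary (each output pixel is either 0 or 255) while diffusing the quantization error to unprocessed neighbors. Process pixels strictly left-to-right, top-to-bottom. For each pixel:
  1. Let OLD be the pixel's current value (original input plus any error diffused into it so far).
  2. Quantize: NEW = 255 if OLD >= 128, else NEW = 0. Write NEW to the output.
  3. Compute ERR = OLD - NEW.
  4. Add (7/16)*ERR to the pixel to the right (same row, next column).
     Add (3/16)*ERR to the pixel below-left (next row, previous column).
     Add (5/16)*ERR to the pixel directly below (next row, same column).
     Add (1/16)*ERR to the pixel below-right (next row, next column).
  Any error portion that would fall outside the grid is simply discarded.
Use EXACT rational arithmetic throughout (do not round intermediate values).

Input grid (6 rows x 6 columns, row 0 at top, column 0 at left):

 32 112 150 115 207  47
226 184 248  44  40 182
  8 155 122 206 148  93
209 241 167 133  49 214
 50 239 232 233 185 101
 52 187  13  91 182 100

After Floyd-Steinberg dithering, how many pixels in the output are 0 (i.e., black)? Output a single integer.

Answer: 17

Derivation:
(0,0): OLD=32 → NEW=0, ERR=32
(0,1): OLD=126 → NEW=0, ERR=126
(0,2): OLD=1641/8 → NEW=255, ERR=-399/8
(0,3): OLD=11927/128 → NEW=0, ERR=11927/128
(0,4): OLD=507425/2048 → NEW=255, ERR=-14815/2048
(0,5): OLD=1436391/32768 → NEW=0, ERR=1436391/32768
(1,0): OLD=2077/8 → NEW=255, ERR=37/8
(1,1): OLD=13955/64 → NEW=255, ERR=-2365/64
(1,2): OLD=494783/2048 → NEW=255, ERR=-27457/2048
(1,3): OLD=514291/8192 → NEW=0, ERR=514291/8192
(1,4): OLD=41548953/524288 → NEW=0, ERR=41548953/524288
(1,5): OLD=1928687967/8388608 → NEW=255, ERR=-210407073/8388608
(2,0): OLD=2577/1024 → NEW=0, ERR=2577/1024
(2,1): OLD=4663819/32768 → NEW=255, ERR=-3692021/32768
(2,2): OLD=40883041/524288 → NEW=0, ERR=40883041/524288
(2,3): OLD=1148212761/4194304 → NEW=255, ERR=78665241/4194304
(2,4): OLD=24184866123/134217728 → NEW=255, ERR=-10040654517/134217728
(2,5): OLD=123235363773/2147483648 → NEW=0, ERR=123235363773/2147483648
(3,0): OLD=98912449/524288 → NEW=255, ERR=-34780991/524288
(3,1): OLD=803397229/4194304 → NEW=255, ERR=-266150291/4194304
(3,2): OLD=5371433463/33554432 → NEW=255, ERR=-3184946697/33554432
(3,3): OLD=189367351173/2147483648 → NEW=0, ERR=189367351173/2147483648
(3,4): OLD=1307964485797/17179869184 → NEW=0, ERR=1307964485797/17179869184
(3,5): OLD=71623834259339/274877906944 → NEW=255, ERR=1529967988619/274877906944
(4,0): OLD=1165752687/67108864 → NEW=0, ERR=1165752687/67108864
(4,1): OLD=219930894435/1073741824 → NEW=255, ERR=-53873270685/1073741824
(4,2): OLD=6629883673273/34359738368 → NEW=255, ERR=-2131849610567/34359738368
(4,3): OLD=132905946952829/549755813888 → NEW=255, ERR=-7281785588611/549755813888
(4,4): OLD=1843236877547725/8796093022208 → NEW=255, ERR=-399766843115315/8796093022208
(4,5): OLD=12330591116988027/140737488355328 → NEW=0, ERR=12330591116988027/140737488355328
(5,0): OLD=824993600473/17179869184 → NEW=0, ERR=824993600473/17179869184
(5,1): OLD=99935840838121/549755813888 → NEW=255, ERR=-40251891703319/549755813888
(5,2): OLD=-193695236418221/4398046511104 → NEW=0, ERR=-193695236418221/4398046511104
(5,3): OLD=7767781253739777/140737488355328 → NEW=0, ERR=7767781253739777/140737488355328
(5,4): OLD=58418540457243505/281474976710656 → NEW=255, ERR=-13357578603973775/281474976710656
(5,5): OLD=467370284699423365/4503599627370496 → NEW=0, ERR=467370284699423365/4503599627370496
Output grid:
  Row 0: ..#.#.  (4 black, running=4)
  Row 1: ###..#  (2 black, running=6)
  Row 2: .#.##.  (3 black, running=9)
  Row 3: ###..#  (2 black, running=11)
  Row 4: .####.  (2 black, running=13)
  Row 5: .#..#.  (4 black, running=17)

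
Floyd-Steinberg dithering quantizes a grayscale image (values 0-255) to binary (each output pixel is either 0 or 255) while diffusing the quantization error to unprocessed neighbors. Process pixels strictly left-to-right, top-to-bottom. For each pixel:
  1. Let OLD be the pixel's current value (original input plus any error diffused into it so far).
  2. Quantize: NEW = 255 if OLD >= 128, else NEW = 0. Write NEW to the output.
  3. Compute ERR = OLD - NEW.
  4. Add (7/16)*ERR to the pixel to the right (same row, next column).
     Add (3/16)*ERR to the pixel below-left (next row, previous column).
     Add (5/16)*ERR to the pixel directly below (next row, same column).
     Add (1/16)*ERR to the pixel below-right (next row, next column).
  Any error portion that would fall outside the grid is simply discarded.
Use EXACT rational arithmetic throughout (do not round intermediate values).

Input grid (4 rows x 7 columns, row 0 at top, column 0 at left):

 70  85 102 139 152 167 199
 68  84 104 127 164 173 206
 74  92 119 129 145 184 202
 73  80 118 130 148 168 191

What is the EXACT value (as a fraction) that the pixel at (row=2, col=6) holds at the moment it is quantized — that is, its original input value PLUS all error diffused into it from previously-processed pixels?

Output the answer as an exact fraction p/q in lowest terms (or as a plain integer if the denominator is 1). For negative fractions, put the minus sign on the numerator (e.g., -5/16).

(0,0): OLD=70 → NEW=0, ERR=70
(0,1): OLD=925/8 → NEW=0, ERR=925/8
(0,2): OLD=19531/128 → NEW=255, ERR=-13109/128
(0,3): OLD=192909/2048 → NEW=0, ERR=192909/2048
(0,4): OLD=6331099/32768 → NEW=255, ERR=-2024741/32768
(0,5): OLD=73382909/524288 → NEW=255, ERR=-60310531/524288
(0,6): OLD=1247159275/8388608 → NEW=255, ERR=-891935765/8388608
(1,0): OLD=14279/128 → NEW=0, ERR=14279/128
(1,1): OLD=157809/1024 → NEW=255, ERR=-103311/1024
(1,2): OLD=1728325/32768 → NEW=0, ERR=1728325/32768
(1,3): OLD=21171361/131072 → NEW=255, ERR=-12251999/131072
(1,4): OLD=739149571/8388608 → NEW=0, ERR=739149571/8388608
(1,5): OLD=10187365235/67108864 → NEW=255, ERR=-6925395085/67108864
(1,6): OLD=129315871581/1073741824 → NEW=0, ERR=129315871581/1073741824
(2,0): OLD=1473643/16384 → NEW=0, ERR=1473643/16384
(2,1): OLD=61176137/524288 → NEW=0, ERR=61176137/524288
(2,2): OLD=1364824091/8388608 → NEW=255, ERR=-774270949/8388608
(2,3): OLD=5316725251/67108864 → NEW=0, ERR=5316725251/67108864
(2,4): OLD=97713207667/536870912 → NEW=255, ERR=-39188874893/536870912
(2,5): OLD=2540978834385/17179869184 → NEW=255, ERR=-1839887807535/17179869184
(2,6): OLD=51218491134663/274877906944 → NEW=255, ERR=-18875375136057/274877906944
Target (2,6): original=202, with diffused error = 51218491134663/274877906944

Answer: 51218491134663/274877906944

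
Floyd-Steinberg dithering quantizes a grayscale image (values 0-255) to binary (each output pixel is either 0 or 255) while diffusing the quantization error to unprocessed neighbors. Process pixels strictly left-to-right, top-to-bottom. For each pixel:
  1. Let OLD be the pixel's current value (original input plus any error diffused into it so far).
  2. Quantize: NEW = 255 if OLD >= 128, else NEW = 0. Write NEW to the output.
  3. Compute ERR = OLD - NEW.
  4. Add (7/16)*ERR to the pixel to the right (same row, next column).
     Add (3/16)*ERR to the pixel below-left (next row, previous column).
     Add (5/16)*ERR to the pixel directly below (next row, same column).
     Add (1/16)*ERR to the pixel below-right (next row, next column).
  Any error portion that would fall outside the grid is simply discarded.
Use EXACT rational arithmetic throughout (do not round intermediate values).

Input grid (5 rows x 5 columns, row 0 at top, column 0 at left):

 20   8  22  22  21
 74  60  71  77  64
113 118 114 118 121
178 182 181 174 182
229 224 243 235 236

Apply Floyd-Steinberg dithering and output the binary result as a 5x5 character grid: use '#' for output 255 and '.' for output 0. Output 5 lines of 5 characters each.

(0,0): OLD=20 → NEW=0, ERR=20
(0,1): OLD=67/4 → NEW=0, ERR=67/4
(0,2): OLD=1877/64 → NEW=0, ERR=1877/64
(0,3): OLD=35667/1024 → NEW=0, ERR=35667/1024
(0,4): OLD=593733/16384 → NEW=0, ERR=593733/16384
(1,0): OLD=5337/64 → NEW=0, ERR=5337/64
(1,1): OLD=55535/512 → NEW=0, ERR=55535/512
(1,2): OLD=2215067/16384 → NEW=255, ERR=-1962853/16384
(1,3): OLD=2890047/65536 → NEW=0, ERR=2890047/65536
(1,4): OLD=101496541/1048576 → NEW=0, ERR=101496541/1048576
(2,0): OLD=1305781/8192 → NEW=255, ERR=-783179/8192
(2,1): OLD=24331799/262144 → NEW=0, ERR=24331799/262144
(2,2): OLD=554559493/4194304 → NEW=255, ERR=-514988027/4194304
(2,3): OLD=5954212927/67108864 → NEW=0, ERR=5954212927/67108864
(2,4): OLD=207040552441/1073741824 → NEW=255, ERR=-66763612679/1073741824
(3,0): OLD=694272869/4194304 → NEW=255, ERR=-375274651/4194304
(3,1): OLD=4793741441/33554432 → NEW=255, ERR=-3762638719/33554432
(3,2): OLD=124562865243/1073741824 → NEW=0, ERR=124562865243/1073741824
(3,3): OLD=500680819491/2147483648 → NEW=255, ERR=-46927510749/2147483648
(3,4): OLD=5447878494607/34359738368 → NEW=255, ERR=-3313854789233/34359738368
(4,0): OLD=96644536651/536870912 → NEW=255, ERR=-40257545909/536870912
(4,1): OLD=2960281144523/17179869184 → NEW=255, ERR=-1420585497397/17179869184
(4,2): OLD=63763530842949/274877906944 → NEW=255, ERR=-6330335427771/274877906944
(4,3): OLD=911550553796299/4398046511104 → NEW=255, ERR=-209951306535221/4398046511104
(4,4): OLD=12920389873059085/70368744177664 → NEW=255, ERR=-5023639892245235/70368744177664
Row 0: .....
Row 1: ..#..
Row 2: #.#.#
Row 3: ##.##
Row 4: #####

Answer: .....
..#..
#.#.#
##.##
#####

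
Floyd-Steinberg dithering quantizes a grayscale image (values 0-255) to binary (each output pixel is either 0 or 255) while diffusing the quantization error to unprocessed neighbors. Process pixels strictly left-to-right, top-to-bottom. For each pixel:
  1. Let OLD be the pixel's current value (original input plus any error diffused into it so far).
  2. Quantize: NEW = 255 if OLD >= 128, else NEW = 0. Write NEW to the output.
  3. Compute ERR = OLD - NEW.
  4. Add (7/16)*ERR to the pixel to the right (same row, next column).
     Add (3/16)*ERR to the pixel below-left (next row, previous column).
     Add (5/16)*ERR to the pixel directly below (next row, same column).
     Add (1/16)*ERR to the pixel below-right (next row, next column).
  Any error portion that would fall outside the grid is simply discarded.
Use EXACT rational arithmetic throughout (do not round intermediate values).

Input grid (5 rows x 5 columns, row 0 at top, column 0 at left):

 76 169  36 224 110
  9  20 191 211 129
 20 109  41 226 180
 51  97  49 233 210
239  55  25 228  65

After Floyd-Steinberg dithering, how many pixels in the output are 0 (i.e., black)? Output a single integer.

(0,0): OLD=76 → NEW=0, ERR=76
(0,1): OLD=809/4 → NEW=255, ERR=-211/4
(0,2): OLD=827/64 → NEW=0, ERR=827/64
(0,3): OLD=235165/1024 → NEW=255, ERR=-25955/1024
(0,4): OLD=1620555/16384 → NEW=0, ERR=1620555/16384
(1,0): OLD=1463/64 → NEW=0, ERR=1463/64
(1,1): OLD=10593/512 → NEW=0, ERR=10593/512
(1,2): OLD=3211925/16384 → NEW=255, ERR=-965995/16384
(1,3): OLD=12886849/65536 → NEW=255, ERR=-3824831/65536
(1,4): OLD=139242467/1048576 → NEW=255, ERR=-128144413/1048576
(2,0): OLD=254139/8192 → NEW=0, ERR=254139/8192
(2,1): OLD=31303065/262144 → NEW=0, ERR=31303065/262144
(2,2): OLD=273333963/4194304 → NEW=0, ERR=273333963/4194304
(2,3): OLD=14070967409/67108864 → NEW=255, ERR=-3041792911/67108864
(2,4): OLD=127058138839/1073741824 → NEW=0, ERR=127058138839/1073741824
(3,0): OLD=348480939/4194304 → NEW=0, ERR=348480939/4194304
(3,1): OLD=6201646319/33554432 → NEW=255, ERR=-2354733841/33554432
(3,2): OLD=40401998549/1073741824 → NEW=0, ERR=40401998549/1073741824
(3,3): OLD=561690998485/2147483648 → NEW=255, ERR=14082668245/2147483648
(3,4): OLD=8487367750233/34359738368 → NEW=255, ERR=-274365533607/34359738368
(4,0): OLD=135187184005/536870912 → NEW=255, ERR=-1714898555/536870912
(4,1): OLD=754543926821/17179869184 → NEW=0, ERR=754543926821/17179869184
(4,2): OLD=14518275356555/274877906944 → NEW=0, ERR=14518275356555/274877906944
(4,3): OLD=1117153578526373/4398046511104 → NEW=255, ERR=-4348281805147/4398046511104
(4,4): OLD=4396777761969411/70368744177664 → NEW=0, ERR=4396777761969411/70368744177664
Output grid:
  Row 0: .#.#.  (3 black, running=3)
  Row 1: ..###  (2 black, running=5)
  Row 2: ...#.  (4 black, running=9)
  Row 3: .#.##  (2 black, running=11)
  Row 4: #..#.  (3 black, running=14)

Answer: 14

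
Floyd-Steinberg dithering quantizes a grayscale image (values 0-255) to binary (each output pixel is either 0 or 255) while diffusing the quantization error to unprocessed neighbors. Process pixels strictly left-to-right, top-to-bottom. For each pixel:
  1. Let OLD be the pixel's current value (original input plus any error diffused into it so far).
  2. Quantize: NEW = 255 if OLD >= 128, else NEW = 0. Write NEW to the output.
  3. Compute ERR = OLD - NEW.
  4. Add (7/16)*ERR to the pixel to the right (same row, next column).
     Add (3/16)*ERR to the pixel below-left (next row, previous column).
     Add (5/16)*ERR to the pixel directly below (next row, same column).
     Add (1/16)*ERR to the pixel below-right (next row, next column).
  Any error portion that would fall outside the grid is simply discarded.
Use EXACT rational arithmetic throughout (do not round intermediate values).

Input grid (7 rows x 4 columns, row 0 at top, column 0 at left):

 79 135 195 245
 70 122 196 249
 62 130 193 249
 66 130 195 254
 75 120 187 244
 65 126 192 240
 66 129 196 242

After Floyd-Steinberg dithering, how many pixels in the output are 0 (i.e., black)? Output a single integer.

(0,0): OLD=79 → NEW=0, ERR=79
(0,1): OLD=2713/16 → NEW=255, ERR=-1367/16
(0,2): OLD=40351/256 → NEW=255, ERR=-24929/256
(0,3): OLD=829017/4096 → NEW=255, ERR=-215463/4096
(1,0): OLD=20139/256 → NEW=0, ERR=20139/256
(1,1): OLD=238381/2048 → NEW=0, ERR=238381/2048
(1,2): OLD=13191729/65536 → NEW=255, ERR=-3519951/65536
(1,3): OLD=212836903/1048576 → NEW=255, ERR=-54549977/1048576
(2,0): OLD=3552319/32768 → NEW=0, ERR=3552319/32768
(2,1): OLD=218784037/1048576 → NEW=255, ERR=-48602843/1048576
(2,2): OLD=321823481/2097152 → NEW=255, ERR=-212950279/2097152
(2,3): OLD=6206263413/33554432 → NEW=255, ERR=-2350116747/33554432
(3,0): OLD=1529858767/16777216 → NEW=0, ERR=1529858767/16777216
(3,1): OLD=38425373841/268435456 → NEW=255, ERR=-30025667439/268435456
(3,2): OLD=422205642351/4294967296 → NEW=0, ERR=422205642351/4294967296
(3,3): OLD=18469989697929/68719476736 → NEW=255, ERR=946523130249/68719476736
(4,0): OLD=354434246243/4294967296 → NEW=0, ERR=354434246243/4294967296
(4,1): OLD=4991792154153/34359738368 → NEW=255, ERR=-3769941129687/34359738368
(4,2): OLD=181758948492937/1099511627776 → NEW=255, ERR=-98616516589943/1099511627776
(4,3): OLD=3785984273569679/17592186044416 → NEW=255, ERR=-700023167756401/17592186044416
(5,0): OLD=38601674363379/549755813888 → NEW=0, ERR=38601674363379/549755813888
(5,1): OLD=1948733919202181/17592186044416 → NEW=0, ERR=1948733919202181/17592186044416
(5,2): OLD=1742647883562401/8796093022208 → NEW=255, ERR=-500355837100639/8796093022208
(5,3): OLD=55471032586927401/281474976710656 → NEW=255, ERR=-16305086474289879/281474976710656
(6,0): OLD=30599818118650479/281474976710656 → NEW=0, ERR=30599818118650479/281474976710656
(6,1): OLD=922791689209910521/4503599627370496 → NEW=255, ERR=-225626215769565959/4503599627370496
(6,2): OLD=10979225710619122047/72057594037927936 → NEW=255, ERR=-7395460769052501633/72057594037927936
(6,3): OLD=202269353026869976953/1152921504606846976 → NEW=255, ERR=-91725630647876001927/1152921504606846976
Output grid:
  Row 0: .###  (1 black, running=1)
  Row 1: ..##  (2 black, running=3)
  Row 2: .###  (1 black, running=4)
  Row 3: .#.#  (2 black, running=6)
  Row 4: .###  (1 black, running=7)
  Row 5: ..##  (2 black, running=9)
  Row 6: .###  (1 black, running=10)

Answer: 10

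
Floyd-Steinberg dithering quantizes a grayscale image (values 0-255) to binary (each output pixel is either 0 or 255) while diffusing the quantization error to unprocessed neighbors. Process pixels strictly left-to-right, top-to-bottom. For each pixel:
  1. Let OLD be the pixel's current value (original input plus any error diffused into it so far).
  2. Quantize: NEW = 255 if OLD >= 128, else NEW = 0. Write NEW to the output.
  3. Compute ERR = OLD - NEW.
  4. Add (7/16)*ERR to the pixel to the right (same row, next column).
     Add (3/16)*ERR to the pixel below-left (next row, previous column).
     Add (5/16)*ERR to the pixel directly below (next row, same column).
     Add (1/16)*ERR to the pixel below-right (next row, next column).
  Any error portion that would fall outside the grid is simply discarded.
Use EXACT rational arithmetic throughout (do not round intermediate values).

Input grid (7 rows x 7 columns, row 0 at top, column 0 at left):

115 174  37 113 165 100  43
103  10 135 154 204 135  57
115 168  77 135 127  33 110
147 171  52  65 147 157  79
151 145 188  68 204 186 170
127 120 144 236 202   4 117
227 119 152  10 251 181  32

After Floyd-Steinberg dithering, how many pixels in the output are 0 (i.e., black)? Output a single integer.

(0,0): OLD=115 → NEW=0, ERR=115
(0,1): OLD=3589/16 → NEW=255, ERR=-491/16
(0,2): OLD=6035/256 → NEW=0, ERR=6035/256
(0,3): OLD=505093/4096 → NEW=0, ERR=505093/4096
(0,4): OLD=14349091/65536 → NEW=255, ERR=-2362589/65536
(0,5): OLD=88319477/1048576 → NEW=0, ERR=88319477/1048576
(0,6): OLD=1339656627/16777216 → NEW=0, ERR=1339656627/16777216
(1,0): OLD=34095/256 → NEW=255, ERR=-31185/256
(1,1): OLD=-84535/2048 → NEW=0, ERR=-84535/2048
(1,2): OLD=9536253/65536 → NEW=255, ERR=-7175427/65536
(1,3): OLD=36529337/262144 → NEW=255, ERR=-30317383/262144
(1,4): OLD=2778920459/16777216 → NEW=255, ERR=-1499269621/16777216
(1,5): OLD=18111802235/134217728 → NEW=255, ERR=-16113718405/134217728
(1,6): OLD=74501697237/2147483648 → NEW=0, ERR=74501697237/2147483648
(2,0): OLD=2267315/32768 → NEW=0, ERR=2267315/32768
(2,1): OLD=164867937/1048576 → NEW=255, ERR=-102518943/1048576
(2,2): OLD=-406911645/16777216 → NEW=0, ERR=-406911645/16777216
(2,3): OLD=8677062155/134217728 → NEW=0, ERR=8677062155/134217728
(2,4): OLD=104817709115/1073741824 → NEW=0, ERR=104817709115/1073741824
(2,5): OLD=1343820401577/34359738368 → NEW=0, ERR=1343820401577/34359738368
(2,6): OLD=71714906205999/549755813888 → NEW=255, ERR=-68472826335441/549755813888
(3,0): OLD=2521464323/16777216 → NEW=255, ERR=-1756725757/16777216
(3,1): OLD=12671998791/134217728 → NEW=0, ERR=12671998791/134217728
(3,2): OLD=98502718597/1073741824 → NEW=0, ERR=98502718597/1073741824
(3,3): OLD=610425948851/4294967296 → NEW=255, ERR=-484790711629/4294967296
(3,4): OLD=76689447365123/549755813888 → NEW=255, ERR=-63498285176317/549755813888
(3,5): OLD=446126214219577/4398046511104 → NEW=0, ERR=446126214219577/4398046511104
(3,6): OLD=6115110247556711/70368744177664 → NEW=0, ERR=6115110247556711/70368744177664
(4,0): OLD=292016996941/2147483648 → NEW=255, ERR=-255591333299/2147483648
(4,1): OLD=4572938048233/34359738368 → NEW=255, ERR=-4188795235607/34359738368
(4,2): OLD=81402015948615/549755813888 → NEW=255, ERR=-58785716592825/549755813888
(4,3): OLD=-131846604844739/4398046511104 → NEW=0, ERR=-131846604844739/4398046511104
(4,4): OLD=5867159562614119/35184372088832 → NEW=255, ERR=-3104855320038041/35184372088832
(4,5): OLD=211857055569863207/1125899906842624 → NEW=255, ERR=-75247420675005913/1125899906842624
(4,6): OLD=3139132932531644481/18014398509481984 → NEW=255, ERR=-1454538687386261439/18014398509481984
(5,0): OLD=36805295993035/549755813888 → NEW=0, ERR=36805295993035/549755813888
(5,1): OLD=368138042332313/4398046511104 → NEW=0, ERR=368138042332313/4398046511104
(5,2): OLD=4713465594752447/35184372088832 → NEW=255, ERR=-4258549287899713/35184372088832
(5,3): OLD=42347813988143579/281474976710656 → NEW=255, ERR=-29428305073073701/281474976710656
(5,4): OLD=2058644112797939657/18014398509481984 → NEW=0, ERR=2058644112797939657/18014398509481984
(5,5): OLD=1795167327086845113/144115188075855872 → NEW=0, ERR=1795167327086845113/144115188075855872
(5,6): OLD=214536586025758893751/2305843009213693952 → NEW=0, ERR=214536586025758893751/2305843009213693952
(6,0): OLD=18550330895048067/70368744177664 → NEW=255, ERR=606301129743747/70368744177664
(6,1): OLD=146837022368773727/1125899906842624 → NEW=255, ERR=-140267453876095393/1125899906842624
(6,2): OLD=816052188204827453/18014398509481984 → NEW=0, ERR=816052188204827453/18014398509481984
(6,3): OLD=1586583279278245603/144115188075855872 → NEW=0, ERR=1586583279278245603/144115188075855872
(6,4): OLD=82817081570418660985/288230376151711744 → NEW=255, ERR=9318335651732166265/288230376151711744
(6,5): OLD=8250277741862219562221/36893488147419103232 → NEW=255, ERR=-1157561735729651761939/36893488147419103232
(6,6): OLD=28409023499165962370219/590295810358705651712 → NEW=0, ERR=28409023499165962370219/590295810358705651712
Output grid:
  Row 0: .#..#..  (5 black, running=5)
  Row 1: #.####.  (2 black, running=7)
  Row 2: .#....#  (5 black, running=12)
  Row 3: #..##..  (4 black, running=16)
  Row 4: ###.###  (1 black, running=17)
  Row 5: ..##...  (5 black, running=22)
  Row 6: ##..##.  (3 black, running=25)

Answer: 25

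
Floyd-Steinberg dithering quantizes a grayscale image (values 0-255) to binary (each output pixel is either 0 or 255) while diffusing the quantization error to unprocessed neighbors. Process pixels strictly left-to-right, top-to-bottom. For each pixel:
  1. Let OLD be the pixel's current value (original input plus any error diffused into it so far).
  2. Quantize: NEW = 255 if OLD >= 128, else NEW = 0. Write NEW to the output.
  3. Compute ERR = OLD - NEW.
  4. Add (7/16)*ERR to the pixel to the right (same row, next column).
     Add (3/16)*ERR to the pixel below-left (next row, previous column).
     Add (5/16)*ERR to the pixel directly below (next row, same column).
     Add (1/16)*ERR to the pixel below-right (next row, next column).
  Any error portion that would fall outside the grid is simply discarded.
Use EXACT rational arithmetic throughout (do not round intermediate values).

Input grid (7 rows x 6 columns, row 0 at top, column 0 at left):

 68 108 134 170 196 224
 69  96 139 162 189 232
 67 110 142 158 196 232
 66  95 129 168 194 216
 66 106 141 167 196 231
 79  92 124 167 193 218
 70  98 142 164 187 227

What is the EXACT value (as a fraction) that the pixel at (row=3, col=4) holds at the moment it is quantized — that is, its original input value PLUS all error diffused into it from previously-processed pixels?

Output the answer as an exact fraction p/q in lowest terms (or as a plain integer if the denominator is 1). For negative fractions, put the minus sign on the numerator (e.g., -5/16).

(0,0): OLD=68 → NEW=0, ERR=68
(0,1): OLD=551/4 → NEW=255, ERR=-469/4
(0,2): OLD=5293/64 → NEW=0, ERR=5293/64
(0,3): OLD=211131/1024 → NEW=255, ERR=-49989/1024
(0,4): OLD=2861341/16384 → NEW=255, ERR=-1316579/16384
(0,5): OLD=49504203/262144 → NEW=255, ERR=-17342517/262144
(1,0): OLD=4369/64 → NEW=0, ERR=4369/64
(1,1): OLD=55799/512 → NEW=0, ERR=55799/512
(1,2): OLD=3211971/16384 → NEW=255, ERR=-965949/16384
(1,3): OLD=7277959/65536 → NEW=0, ERR=7277959/65536
(1,4): OLD=826355253/4194304 → NEW=255, ERR=-243192267/4194304
(1,5): OLD=12142464995/67108864 → NEW=255, ERR=-4970295325/67108864
(2,0): OLD=891021/8192 → NEW=0, ERR=891021/8192
(2,1): OLD=48458591/262144 → NEW=255, ERR=-18388129/262144
(2,2): OLD=505502941/4194304 → NEW=0, ERR=505502941/4194304
(2,3): OLD=7746904117/33554432 → NEW=255, ERR=-809476043/33554432
(2,4): OLD=172207095583/1073741824 → NEW=255, ERR=-101597069537/1073741824
(2,5): OLD=2814669317577/17179869184 → NEW=255, ERR=-1566197324343/17179869184
(3,0): OLD=364223037/4194304 → NEW=0, ERR=364223037/4194304
(3,1): OLD=4713282297/33554432 → NEW=255, ERR=-3843097863/33554432
(3,2): OLD=28896335803/268435456 → NEW=0, ERR=28896335803/268435456
(3,3): OLD=3390416802801/17179869184 → NEW=255, ERR=-990449839119/17179869184
(3,4): OLD=16576177901649/137438953472 → NEW=0, ERR=16576177901649/137438953472
Target (3,4): original=194, with diffused error = 16576177901649/137438953472

Answer: 16576177901649/137438953472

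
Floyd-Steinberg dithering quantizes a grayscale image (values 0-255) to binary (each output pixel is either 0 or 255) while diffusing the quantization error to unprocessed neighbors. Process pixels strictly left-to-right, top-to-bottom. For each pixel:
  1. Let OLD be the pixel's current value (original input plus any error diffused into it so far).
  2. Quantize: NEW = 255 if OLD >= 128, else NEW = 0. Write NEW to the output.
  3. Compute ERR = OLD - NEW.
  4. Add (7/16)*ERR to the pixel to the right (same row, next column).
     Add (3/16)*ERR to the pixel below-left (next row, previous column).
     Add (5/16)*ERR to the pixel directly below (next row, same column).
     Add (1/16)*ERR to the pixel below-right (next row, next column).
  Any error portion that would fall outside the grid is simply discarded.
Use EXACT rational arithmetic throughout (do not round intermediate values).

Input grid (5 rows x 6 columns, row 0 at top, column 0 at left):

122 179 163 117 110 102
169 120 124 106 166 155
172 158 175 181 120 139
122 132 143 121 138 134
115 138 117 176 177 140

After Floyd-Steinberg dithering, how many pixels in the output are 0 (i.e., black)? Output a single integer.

Answer: 14

Derivation:
(0,0): OLD=122 → NEW=0, ERR=122
(0,1): OLD=1859/8 → NEW=255, ERR=-181/8
(0,2): OLD=19597/128 → NEW=255, ERR=-13043/128
(0,3): OLD=148315/2048 → NEW=0, ERR=148315/2048
(0,4): OLD=4642685/32768 → NEW=255, ERR=-3713155/32768
(0,5): OLD=27485291/524288 → NEW=0, ERR=27485291/524288
(1,0): OLD=25969/128 → NEW=255, ERR=-6671/128
(1,1): OLD=80535/1024 → NEW=0, ERR=80535/1024
(1,2): OLD=4545891/32768 → NEW=255, ERR=-3809949/32768
(1,3): OLD=6572903/131072 → NEW=0, ERR=6572903/131072
(1,4): OLD=1399922325/8388608 → NEW=255, ERR=-739172715/8388608
(1,5): OLD=16877794435/134217728 → NEW=0, ERR=16877794435/134217728
(2,0): OLD=2792813/16384 → NEW=255, ERR=-1385107/16384
(2,1): OLD=63193983/524288 → NEW=0, ERR=63193983/524288
(2,2): OLD=1725677117/8388608 → NEW=255, ERR=-413417923/8388608
(2,3): OLD=10154973589/67108864 → NEW=255, ERR=-6957786731/67108864
(2,4): OLD=158519242303/2147483648 → NEW=0, ERR=158519242303/2147483648
(2,5): OLD=7046633669033/34359738368 → NEW=255, ERR=-1715099614807/34359738368
(3,0): OLD=991375005/8388608 → NEW=0, ERR=991375005/8388608
(3,1): OLD=13881227609/67108864 → NEW=255, ERR=-3231532711/67108864
(3,2): OLD=50801552283/536870912 → NEW=0, ERR=50801552283/536870912
(3,3): OLD=4836448668113/34359738368 → NEW=255, ERR=-3925284615727/34359738368
(3,4): OLD=26181581870001/274877906944 → NEW=0, ERR=26181581870001/274877906944
(3,5): OLD=724295784000447/4398046511104 → NEW=255, ERR=-397206076331073/4398046511104
(4,0): OLD=153440711827/1073741824 → NEW=255, ERR=-120363453293/1073741824
(4,1): OLD=1701460471799/17179869184 → NEW=0, ERR=1701460471799/17179869184
(4,2): OLD=90967974965429/549755813888 → NEW=255, ERR=-49219757576011/549755813888
(4,3): OLD=1098661580376169/8796093022208 → NEW=0, ERR=1098661580376169/8796093022208
(4,4): OLD=33402110281113849/140737488355328 → NEW=255, ERR=-2485949249494791/140737488355328
(4,5): OLD=247702326873940015/2251799813685248 → NEW=0, ERR=247702326873940015/2251799813685248
Output grid:
  Row 0: .##.#.  (3 black, running=3)
  Row 1: #.#.#.  (3 black, running=6)
  Row 2: #.##.#  (2 black, running=8)
  Row 3: .#.#.#  (3 black, running=11)
  Row 4: #.#.#.  (3 black, running=14)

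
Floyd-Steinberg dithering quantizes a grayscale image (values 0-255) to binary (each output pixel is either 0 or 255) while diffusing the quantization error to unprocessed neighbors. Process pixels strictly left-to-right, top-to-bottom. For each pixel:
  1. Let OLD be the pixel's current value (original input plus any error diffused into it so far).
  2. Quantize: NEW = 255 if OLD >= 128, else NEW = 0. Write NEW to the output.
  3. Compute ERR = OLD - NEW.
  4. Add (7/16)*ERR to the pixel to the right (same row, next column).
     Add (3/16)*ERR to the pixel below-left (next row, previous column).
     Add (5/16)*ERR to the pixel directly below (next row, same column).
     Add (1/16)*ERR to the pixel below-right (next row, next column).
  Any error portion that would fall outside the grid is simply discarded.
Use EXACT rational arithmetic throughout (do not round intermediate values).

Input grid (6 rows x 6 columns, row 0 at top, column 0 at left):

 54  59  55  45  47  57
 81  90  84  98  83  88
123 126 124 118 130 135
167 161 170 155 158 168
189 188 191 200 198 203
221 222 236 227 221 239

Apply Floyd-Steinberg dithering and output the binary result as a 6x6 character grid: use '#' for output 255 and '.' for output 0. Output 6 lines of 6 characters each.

(0,0): OLD=54 → NEW=0, ERR=54
(0,1): OLD=661/8 → NEW=0, ERR=661/8
(0,2): OLD=11667/128 → NEW=0, ERR=11667/128
(0,3): OLD=173829/2048 → NEW=0, ERR=173829/2048
(0,4): OLD=2756899/32768 → NEW=0, ERR=2756899/32768
(0,5): OLD=49182709/524288 → NEW=0, ERR=49182709/524288
(1,0): OLD=14511/128 → NEW=0, ERR=14511/128
(1,1): OLD=190345/1024 → NEW=255, ERR=-70775/1024
(1,2): OLD=3385725/32768 → NEW=0, ERR=3385725/32768
(1,3): OLD=25061017/131072 → NEW=255, ERR=-8362343/131072
(1,4): OLD=874709131/8388608 → NEW=0, ERR=874709131/8388608
(1,5): OLD=22574506845/134217728 → NEW=255, ERR=-11651013795/134217728
(2,0): OLD=2383347/16384 → NEW=255, ERR=-1794573/16384
(2,1): OLD=43484257/524288 → NEW=0, ERR=43484257/524288
(2,2): OLD=1478850275/8388608 → NEW=255, ERR=-660244765/8388608
(2,3): OLD=6015450891/67108864 → NEW=0, ERR=6015450891/67108864
(2,4): OLD=389849836577/2147483648 → NEW=255, ERR=-157758493663/2147483648
(2,5): OLD=2826099657975/34359738368 → NEW=0, ERR=2826099657975/34359738368
(3,0): OLD=1244218627/8388608 → NEW=255, ERR=-894876413/8388608
(3,1): OLD=7962052103/67108864 → NEW=0, ERR=7962052103/67108864
(3,2): OLD=117736510885/536870912 → NEW=255, ERR=-19165571675/536870912
(3,3): OLD=5109297441871/34359738368 → NEW=255, ERR=-3652435841969/34359738368
(3,4): OLD=30115949018799/274877906944 → NEW=0, ERR=30115949018799/274877906944
(3,5): OLD=1042534356127201/4398046511104 → NEW=255, ERR=-78967504204319/4398046511104
(4,0): OLD=191028304525/1073741824 → NEW=255, ERR=-82775860595/1073741824
(4,1): OLD=3057810939753/17179869184 → NEW=255, ERR=-1323055702167/17179869184
(4,2): OLD=73466860837099/549755813888 → NEW=255, ERR=-66720871704341/549755813888
(4,3): OLD=1161047783871287/8796093022208 → NEW=255, ERR=-1081955936791753/8796093022208
(4,4): OLD=23702054379050535/140737488355328 → NEW=255, ERR=-12186005151558105/140737488355328
(4,5): OLD=374597891342132657/2251799813685248 → NEW=255, ERR=-199611061147605583/2251799813685248
(5,0): OLD=50156781480523/274877906944 → NEW=255, ERR=-19937084790197/274877906944
(5,1): OLD=1219380695783035/8796093022208 → NEW=255, ERR=-1023623024880005/8796093022208
(5,2): OLD=8393872005732665/70368744177664 → NEW=0, ERR=8393872005732665/70368744177664
(5,3): OLD=488477732232482755/2251799813685248 → NEW=255, ERR=-85731220257255485/2251799813685248
(5,4): OLD=688943910500511827/4503599627370496 → NEW=255, ERR=-459473994478964653/4503599627370496
(5,5): OLD=11619384237386108943/72057594037927936 → NEW=255, ERR=-6755302242285514737/72057594037927936
Row 0: ......
Row 1: .#.#.#
Row 2: #.#.#.
Row 3: #.##.#
Row 4: ######
Row 5: ##.###

Answer: ......
.#.#.#
#.#.#.
#.##.#
######
##.###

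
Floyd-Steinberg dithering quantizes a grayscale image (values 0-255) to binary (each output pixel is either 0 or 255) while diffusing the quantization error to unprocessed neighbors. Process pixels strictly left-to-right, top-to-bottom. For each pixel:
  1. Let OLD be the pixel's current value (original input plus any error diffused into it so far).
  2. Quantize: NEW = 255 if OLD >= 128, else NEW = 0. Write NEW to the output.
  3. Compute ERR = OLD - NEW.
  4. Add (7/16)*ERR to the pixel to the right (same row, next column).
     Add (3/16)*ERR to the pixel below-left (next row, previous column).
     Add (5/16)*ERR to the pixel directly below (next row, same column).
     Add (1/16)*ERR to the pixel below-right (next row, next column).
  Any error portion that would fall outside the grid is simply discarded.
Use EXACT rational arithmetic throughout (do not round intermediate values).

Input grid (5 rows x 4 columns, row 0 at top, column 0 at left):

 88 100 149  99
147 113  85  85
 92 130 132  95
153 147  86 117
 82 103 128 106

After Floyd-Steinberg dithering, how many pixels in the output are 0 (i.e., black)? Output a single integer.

(0,0): OLD=88 → NEW=0, ERR=88
(0,1): OLD=277/2 → NEW=255, ERR=-233/2
(0,2): OLD=3137/32 → NEW=0, ERR=3137/32
(0,3): OLD=72647/512 → NEW=255, ERR=-57913/512
(1,0): OLD=4885/32 → NEW=255, ERR=-3275/32
(1,1): OLD=14259/256 → NEW=0, ERR=14259/256
(1,2): OLD=913519/8192 → NEW=0, ERR=913519/8192
(1,3): OLD=13705785/131072 → NEW=0, ERR=13705785/131072
(2,0): OLD=288609/4096 → NEW=0, ERR=288609/4096
(2,1): OLD=25263483/131072 → NEW=255, ERR=-8159877/131072
(2,2): OLD=42650551/262144 → NEW=255, ERR=-24196169/262144
(2,3): OLD=395376155/4194304 → NEW=0, ERR=395376155/4194304
(3,0): OLD=342562065/2097152 → NEW=255, ERR=-192211695/2097152
(3,1): OLD=2501289231/33554432 → NEW=0, ERR=2501289231/33554432
(3,2): OLD=55594474097/536870912 → NEW=0, ERR=55594474097/536870912
(3,3): OLD=1597670651031/8589934592 → NEW=255, ERR=-592762669929/8589934592
(4,0): OLD=36150346877/536870912 → NEW=0, ERR=36150346877/536870912
(4,1): OLD=727748028983/4294967296 → NEW=255, ERR=-367468631497/4294967296
(4,2): OLD=15757225164567/137438953472 → NEW=0, ERR=15757225164567/137438953472
(4,3): OLD=310208213014993/2199023255552 → NEW=255, ERR=-250542717150767/2199023255552
Output grid:
  Row 0: .#.#  (2 black, running=2)
  Row 1: #...  (3 black, running=5)
  Row 2: .##.  (2 black, running=7)
  Row 3: #..#  (2 black, running=9)
  Row 4: .#.#  (2 black, running=11)

Answer: 11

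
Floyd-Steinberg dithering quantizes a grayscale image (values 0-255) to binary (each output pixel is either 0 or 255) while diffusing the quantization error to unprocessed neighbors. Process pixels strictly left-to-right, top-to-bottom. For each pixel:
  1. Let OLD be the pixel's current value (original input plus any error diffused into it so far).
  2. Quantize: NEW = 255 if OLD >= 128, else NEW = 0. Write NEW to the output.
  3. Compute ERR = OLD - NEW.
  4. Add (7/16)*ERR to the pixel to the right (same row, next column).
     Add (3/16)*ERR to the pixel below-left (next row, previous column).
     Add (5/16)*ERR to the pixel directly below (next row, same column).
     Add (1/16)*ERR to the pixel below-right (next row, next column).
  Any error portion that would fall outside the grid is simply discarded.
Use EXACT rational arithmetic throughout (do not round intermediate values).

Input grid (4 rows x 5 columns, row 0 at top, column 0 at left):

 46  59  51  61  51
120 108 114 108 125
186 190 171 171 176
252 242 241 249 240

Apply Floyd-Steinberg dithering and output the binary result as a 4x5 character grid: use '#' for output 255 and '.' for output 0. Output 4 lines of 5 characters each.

(0,0): OLD=46 → NEW=0, ERR=46
(0,1): OLD=633/8 → NEW=0, ERR=633/8
(0,2): OLD=10959/128 → NEW=0, ERR=10959/128
(0,3): OLD=201641/2048 → NEW=0, ERR=201641/2048
(0,4): OLD=3082655/32768 → NEW=0, ERR=3082655/32768
(1,0): OLD=19099/128 → NEW=255, ERR=-13541/128
(1,1): OLD=107901/1024 → NEW=0, ERR=107901/1024
(1,2): OLD=6889857/32768 → NEW=255, ERR=-1465983/32768
(1,3): OLD=18636493/131072 → NEW=255, ERR=-14786867/131072
(1,4): OLD=233194055/2097152 → NEW=0, ERR=233194055/2097152
(2,0): OLD=2829487/16384 → NEW=255, ERR=-1348433/16384
(2,1): OLD=90136373/524288 → NEW=255, ERR=-43557067/524288
(2,2): OLD=890076767/8388608 → NEW=0, ERR=890076767/8388608
(2,3): OLD=26873008429/134217728 → NEW=255, ERR=-7352512211/134217728
(2,4): OLD=385969882363/2147483648 → NEW=255, ERR=-161638447877/2147483648
(3,0): OLD=1767508735/8388608 → NEW=255, ERR=-371586305/8388608
(3,1): OLD=14187426643/67108864 → NEW=255, ERR=-2925333677/67108864
(3,2): OLD=514586883265/2147483648 → NEW=255, ERR=-33021446975/2147483648
(3,3): OLD=934896007081/4294967296 → NEW=255, ERR=-160320653399/4294967296
(3,4): OLD=13518764973325/68719476736 → NEW=255, ERR=-4004701594355/68719476736
Row 0: .....
Row 1: #.##.
Row 2: ##.##
Row 3: #####

Answer: .....
#.##.
##.##
#####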